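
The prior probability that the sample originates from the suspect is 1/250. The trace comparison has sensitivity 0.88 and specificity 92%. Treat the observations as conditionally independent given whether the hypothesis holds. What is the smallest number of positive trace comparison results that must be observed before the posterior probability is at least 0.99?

Prior odds: 0.004 ÷ 0.996 = 1/249.
False-positive rate = 1 − 0.92 = 0.08; likelihood ratio of a positive = 0.88/0.08 = 11.
Target posterior odds = 0.99/0.01 = 99.
Require 11ⁿ ≥ 99 ÷ (1/249) = 24651.
11⁴ = 14641 falls short of 24651 but 11⁵ = 161051 reaches it, so n = 5.

5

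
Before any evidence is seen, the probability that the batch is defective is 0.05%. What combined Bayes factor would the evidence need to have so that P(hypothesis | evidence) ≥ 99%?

197901

Prior odds = 0.0005/0.9995 = 1/1999.
Target odds = 0.99/0.01 = 99.
Required Bayes factor = 99 ÷ (1/1999) = 197901.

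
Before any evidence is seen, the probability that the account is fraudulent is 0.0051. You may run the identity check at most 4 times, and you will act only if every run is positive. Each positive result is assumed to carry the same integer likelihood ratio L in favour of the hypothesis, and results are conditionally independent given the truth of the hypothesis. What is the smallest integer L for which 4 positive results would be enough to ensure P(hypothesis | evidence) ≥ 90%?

7

Prior odds = 0.0051/0.9949 = 51/9949.
Target odds = 0.9/0.1 = 9.
Need L⁴ ≥ 9 ÷ (51/9949) = 29847/17.
6⁴ = 1296 < 29847/17 ≤ 2401 = 7⁴, so L = 7.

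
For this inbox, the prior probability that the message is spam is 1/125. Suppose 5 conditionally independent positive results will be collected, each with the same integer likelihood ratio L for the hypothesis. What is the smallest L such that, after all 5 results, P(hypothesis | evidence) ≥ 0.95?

5

Prior odds = 0.008/0.992 = 1/124.
Target odds = 0.95/0.05 = 19.
Need L⁵ ≥ 19 ÷ (1/124) = 2356.
4⁵ = 1024 < 2356 ≤ 3125 = 5⁵, so L = 5.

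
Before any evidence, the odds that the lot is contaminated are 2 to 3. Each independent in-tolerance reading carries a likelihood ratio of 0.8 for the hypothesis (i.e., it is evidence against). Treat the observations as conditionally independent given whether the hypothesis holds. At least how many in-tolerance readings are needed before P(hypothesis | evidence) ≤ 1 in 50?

16

Prior odds = 2/3.
Likelihood ratio per in-tolerance reading = 0.8.
Target posterior odds = 0.02/0.98 = 1/49.
Require 0.8ⁿ ≤ 1/49 ÷ (2/3) = 3/98.
0.8¹⁵ ≈0.0351844 is still above 3/98 but 0.8¹⁶ ≈0.0281475 is at or below it, so n = 16.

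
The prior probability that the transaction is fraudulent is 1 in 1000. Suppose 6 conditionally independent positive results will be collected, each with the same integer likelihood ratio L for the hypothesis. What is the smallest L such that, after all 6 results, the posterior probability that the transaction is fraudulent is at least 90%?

5

Prior odds = 0.001/0.999 = 1/999.
Target odds = 0.9/0.1 = 9.
Need L⁶ ≥ 9 ÷ (1/999) = 8991.
4⁶ = 4096 < 8991 ≤ 15625 = 5⁶, so L = 5.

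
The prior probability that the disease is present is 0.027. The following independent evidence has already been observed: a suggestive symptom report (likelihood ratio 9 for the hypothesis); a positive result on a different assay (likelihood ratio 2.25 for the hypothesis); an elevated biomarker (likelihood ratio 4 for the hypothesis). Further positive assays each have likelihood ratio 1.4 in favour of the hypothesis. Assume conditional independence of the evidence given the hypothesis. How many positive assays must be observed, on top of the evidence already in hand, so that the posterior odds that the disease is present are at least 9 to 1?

Prior odds = 0.027/0.973 = 27/973.
Combined Bayes factor of the evidence already in hand = 9 × 2.25 × 4 = 81.
Odds after that evidence = (27/973) × 81 = 2187/973.
Target odds = 9.
Need 1.4ⁿ ≥ 9 ÷ (2187/973) = 973/243.
1.4⁴ = 3.8416 falls short of 973/243 but 1.4⁵ = 5.37824 reaches it, so n = 5.

5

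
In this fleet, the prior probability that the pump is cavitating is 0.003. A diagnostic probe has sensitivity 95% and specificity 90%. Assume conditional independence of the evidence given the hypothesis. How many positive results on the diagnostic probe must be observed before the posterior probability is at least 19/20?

4

Prior odds: 0.003 ÷ 0.997 = 3/997.
False-positive rate = 1 − 0.9 = 0.1; likelihood ratio of a positive = 0.95/0.1 = 9.5.
Target posterior odds = 0.95/0.05 = 19.
Require 9.5ⁿ ≥ 19 ÷ (3/997) = 18943/3.
9.5³ = 857.375 falls short of 18943/3 but 9.5⁴ = 8145.0625 reaches it, so n = 4.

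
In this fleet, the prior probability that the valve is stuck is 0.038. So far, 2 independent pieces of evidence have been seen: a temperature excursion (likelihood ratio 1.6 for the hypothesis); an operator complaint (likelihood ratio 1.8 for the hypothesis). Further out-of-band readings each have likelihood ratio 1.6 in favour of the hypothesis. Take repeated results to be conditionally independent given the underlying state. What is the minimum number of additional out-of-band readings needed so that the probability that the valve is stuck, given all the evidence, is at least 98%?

Prior odds = 0.038/0.962 = 19/481.
Combined Bayes factor of the evidence already in hand = 1.6 × 1.8 = 2.88.
Odds after that evidence = (19/481) × 2.88 = 1368/12025.
Target odds = 0.98/0.02 = 49.
Need 1.6ⁿ ≥ 49 ÷ (1368/12025) = 589225/1368.
1.6¹² ≈281.475 falls short of 589225/1368 but 1.6¹³ ≈450.36 reaches it, so n = 13.

13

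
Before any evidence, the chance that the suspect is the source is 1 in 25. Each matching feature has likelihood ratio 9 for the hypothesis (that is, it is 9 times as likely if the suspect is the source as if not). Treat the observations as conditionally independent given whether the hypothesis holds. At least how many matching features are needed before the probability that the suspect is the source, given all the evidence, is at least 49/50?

4

Prior odds: 0.04 ÷ 0.96 = 1/24.
Likelihood ratio per matching feature = 9.
Target posterior odds = 0.98/0.02 = 49.
Require 9ⁿ ≥ 49 ÷ (1/24) = 1176.
9³ = 729 falls short of 1176 but 9⁴ = 6561 reaches it, so n = 4.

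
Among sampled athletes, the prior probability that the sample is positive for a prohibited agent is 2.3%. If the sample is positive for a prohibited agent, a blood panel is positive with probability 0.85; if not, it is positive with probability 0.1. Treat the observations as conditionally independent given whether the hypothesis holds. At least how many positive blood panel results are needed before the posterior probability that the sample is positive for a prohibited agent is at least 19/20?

Prior odds: 0.023 ÷ 0.977 = 23/977.
Likelihood ratio of a positive = 0.85/0.1 = 8.5.
Target odds: 0.95 ÷ 0.05 = 19.
Require 8.5ⁿ ≥ 19 ÷ (23/977) = 18563/23.
8.5³ = 614.125 falls short of 18563/23 but 8.5⁴ = 5220.0625 reaches it, so n = 4.

4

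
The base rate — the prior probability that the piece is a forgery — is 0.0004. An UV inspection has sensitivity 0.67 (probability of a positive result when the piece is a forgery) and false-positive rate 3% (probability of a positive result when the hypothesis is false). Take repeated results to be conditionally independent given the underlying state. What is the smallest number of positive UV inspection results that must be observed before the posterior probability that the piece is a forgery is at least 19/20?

Prior odds = 0.0004/0.9996 = 1/2499.
Likelihood ratio of a positive result = 0.67/0.03 = 67/3.
Target posterior odds = 0.95/0.05 = 19.
Need (1/2499) × (67/3)ⁿ ≥ 19, i.e. (67/3)ⁿ ≥ 47481.
(67/3)³ = 300763/27 falls short of 47481 but (67/3)⁴ = 20151121/81 reaches it, so n = 4.

4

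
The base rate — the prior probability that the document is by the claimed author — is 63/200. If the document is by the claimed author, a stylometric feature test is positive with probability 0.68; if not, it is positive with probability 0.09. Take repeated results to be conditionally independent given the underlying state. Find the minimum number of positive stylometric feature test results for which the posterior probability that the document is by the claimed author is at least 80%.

Prior odds: 0.315 ÷ 0.685 = 63/137.
Likelihood ratio of a positive = 0.68/0.09 = 68/9.
Target odds: 0.8 ÷ 0.2 = 4.
Need (63/137) × (68/9)ⁿ ≥ 4, i.e. (68/9)ⁿ ≥ 548/63.
(68/9)¹ = 68/9 falls short of 548/63 but (68/9)² = 4624/81 reaches it, so n = 2.

2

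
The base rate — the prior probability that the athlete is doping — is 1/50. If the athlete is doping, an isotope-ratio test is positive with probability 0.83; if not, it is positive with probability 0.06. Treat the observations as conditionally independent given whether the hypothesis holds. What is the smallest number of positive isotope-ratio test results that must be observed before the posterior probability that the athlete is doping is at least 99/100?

Prior odds = 0.02/0.98 = 1/49.
Likelihood ratio of a positive = 0.83/0.06 = 83/6.
Target odds: 0.99 ÷ 0.01 = 99.
Need (1/49) × (83/6)ⁿ ≥ 99, i.e. (83/6)ⁿ ≥ 4851.
(83/6)³ = 571787/216 falls short of 4851 but (83/6)⁴ = 47458321/1296 reaches it, so n = 4.

4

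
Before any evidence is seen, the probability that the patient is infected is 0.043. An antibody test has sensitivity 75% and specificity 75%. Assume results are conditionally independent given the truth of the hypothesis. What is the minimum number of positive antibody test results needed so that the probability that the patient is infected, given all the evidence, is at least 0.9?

Prior odds: 0.043 ÷ 0.957 = 43/957.
False-positive rate = 1 − 0.75 = 0.25; likelihood ratio of a positive = 0.75/0.25 = 3.
Target posterior odds = 0.9/0.1 = 9.
Need (43/957) × 3ⁿ ≥ 9, i.e. 3ⁿ ≥ 8613/43.
3⁴ = 81 falls short of 8613/43 but 3⁵ = 243 reaches it, so n = 5.

5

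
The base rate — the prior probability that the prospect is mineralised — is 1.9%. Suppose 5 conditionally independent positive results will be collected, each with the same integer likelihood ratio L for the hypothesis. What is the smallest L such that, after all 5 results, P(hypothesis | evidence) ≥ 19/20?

Prior odds = 0.019/0.981 = 19/981.
Target odds = 0.95/0.05 = 19.
Need L⁵ ≥ 19 ÷ (19/981) = 981.
3⁵ = 243 < 981 ≤ 1024 = 4⁵, so L = 4.

4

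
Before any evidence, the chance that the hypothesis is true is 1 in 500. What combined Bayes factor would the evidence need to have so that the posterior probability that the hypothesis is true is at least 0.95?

Prior odds = 0.002/0.998 = 1/499.
Target odds = 0.95/0.05 = 19.
Required Bayes factor = 19 ÷ (1/499) = 9481.

9481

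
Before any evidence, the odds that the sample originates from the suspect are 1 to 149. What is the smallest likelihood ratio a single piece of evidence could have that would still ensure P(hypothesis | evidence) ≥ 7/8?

1043

Prior odds = 1/149.
Target odds = 0.875/0.125 = 7.
Required Bayes factor = 7 ÷ (1/149) = 1043.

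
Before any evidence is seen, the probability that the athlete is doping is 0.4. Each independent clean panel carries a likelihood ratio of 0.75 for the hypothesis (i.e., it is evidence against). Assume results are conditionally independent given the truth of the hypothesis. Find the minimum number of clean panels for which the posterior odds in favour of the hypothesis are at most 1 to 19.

Prior odds: 0.4 ÷ 0.6 = 2/3.
Likelihood ratio per clean panel = 0.75.
Target odds = 1/19.
Need (2/3) × 0.75ⁿ ≤ 1/19, i.e. 0.75ⁿ ≤ 3/38.
0.75⁸ = 6561/65536 is still above 3/38 but 0.75⁹ = 19683/262144 is at or below it, so n = 9.

9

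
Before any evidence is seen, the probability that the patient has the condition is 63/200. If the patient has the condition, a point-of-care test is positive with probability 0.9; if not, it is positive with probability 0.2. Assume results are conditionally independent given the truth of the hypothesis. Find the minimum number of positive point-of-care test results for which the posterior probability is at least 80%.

Prior odds: 0.315 ÷ 0.685 = 63/137.
Likelihood ratio of a positive = 0.9/0.2 = 4.5.
Target posterior odds = 0.8/0.2 = 4.
Require 4.5ⁿ ≥ 4 ÷ (63/137) = 548/63.
4.5¹ = 4.5 falls short of 548/63 but 4.5² = 20.25 reaches it, so n = 2.

2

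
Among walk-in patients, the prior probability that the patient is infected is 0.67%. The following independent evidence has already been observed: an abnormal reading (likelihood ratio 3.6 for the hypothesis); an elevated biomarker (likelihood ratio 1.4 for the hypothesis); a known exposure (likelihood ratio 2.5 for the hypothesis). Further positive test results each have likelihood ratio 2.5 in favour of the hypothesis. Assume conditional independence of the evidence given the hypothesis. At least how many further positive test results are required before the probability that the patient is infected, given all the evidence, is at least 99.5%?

Prior odds = 0.0067/0.9933 = 67/9933.
Combined Bayes factor of the evidence already in hand = 3.6 × 1.4 × 2.5 = 12.6.
Odds after that evidence = (67/9933) × 12.6 = 201/2365.
Target odds = 0.995/0.005 = 199.
Need 2.5ⁿ ≥ 199 ÷ (201/2365) = 470635/201.
2.5⁸ = 390625/256 falls short of 470635/201 but 2.5⁹ = 1953125/512 reaches it, so n = 9.

9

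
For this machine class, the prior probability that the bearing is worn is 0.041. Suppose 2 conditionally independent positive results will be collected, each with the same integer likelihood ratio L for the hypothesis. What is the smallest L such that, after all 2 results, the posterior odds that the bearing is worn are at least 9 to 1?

15

Prior odds = 0.041/0.959 = 41/959.
Target odds = 9.
Need L² ≥ 9 ÷ (41/959) = 8631/41.
14² = 196 < 8631/41 ≤ 225 = 15², so L = 15.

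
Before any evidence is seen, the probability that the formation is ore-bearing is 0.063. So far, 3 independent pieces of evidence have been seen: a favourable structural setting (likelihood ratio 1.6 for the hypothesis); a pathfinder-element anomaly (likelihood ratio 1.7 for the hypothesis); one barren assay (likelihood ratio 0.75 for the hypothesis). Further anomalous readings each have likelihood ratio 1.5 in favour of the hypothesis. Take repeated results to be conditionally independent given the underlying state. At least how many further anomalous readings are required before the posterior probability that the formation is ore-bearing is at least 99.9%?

Prior odds = 0.063/0.937 = 63/937.
Combined Bayes factor of the evidence already in hand = 1.6 × 1.7 × 0.75 = 2.04.
Odds after that evidence = (63/937) × 2.04 = 3213/23425.
Target odds = 0.999/0.001 = 999.
Need 1.5ⁿ ≥ 999 ÷ (3213/23425) = 866725/119.
1.5²¹ ≈4987.89 falls short of 866725/119 but 1.5²² ≈7481.83 reaches it, so n = 22.

22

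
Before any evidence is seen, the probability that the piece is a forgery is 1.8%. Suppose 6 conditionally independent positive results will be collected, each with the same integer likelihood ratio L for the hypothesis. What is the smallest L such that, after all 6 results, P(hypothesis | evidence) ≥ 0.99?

5

Prior odds = 0.018/0.982 = 9/491.
Target odds = 0.99/0.01 = 99.
Need L⁶ ≥ 99 ÷ (9/491) = 5401.
4⁶ = 4096 < 5401 ≤ 15625 = 5⁶, so L = 5.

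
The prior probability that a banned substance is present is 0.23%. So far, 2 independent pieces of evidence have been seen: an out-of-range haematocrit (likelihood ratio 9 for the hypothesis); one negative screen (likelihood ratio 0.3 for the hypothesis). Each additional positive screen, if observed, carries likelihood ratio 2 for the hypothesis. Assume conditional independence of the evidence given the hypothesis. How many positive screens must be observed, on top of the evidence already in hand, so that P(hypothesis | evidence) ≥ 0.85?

10

Prior odds = 0.0023/0.9977 = 23/9977.
Combined Bayes factor of the evidence already in hand = 9 × 0.3 = 2.7.
Odds after that evidence = (23/9977) × 2.7 = 621/99770.
Target odds = 0.85/0.15 = 17/3.
Need 2ⁿ ≥ 17/3 ÷ (621/99770) = 1696090/1863.
2⁹ = 512 falls short of 1696090/1863 but 2¹⁰ = 1024 reaches it, so n = 10.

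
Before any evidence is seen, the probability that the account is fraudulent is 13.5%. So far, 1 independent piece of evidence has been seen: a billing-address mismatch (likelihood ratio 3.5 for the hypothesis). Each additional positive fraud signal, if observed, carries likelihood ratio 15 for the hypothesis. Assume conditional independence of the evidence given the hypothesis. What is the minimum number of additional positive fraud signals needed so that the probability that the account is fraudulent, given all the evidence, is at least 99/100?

Prior odds = 0.135/0.865 = 27/173.
Bayes factor of the evidence already in hand = 3.5.
Odds after that evidence = (27/173) × 3.5 = 189/346.
Target odds = 0.99/0.01 = 99.
Need 15ⁿ ≥ 99 ÷ (189/346) = 3806/21.
15¹ = 15 falls short of 3806/21 but 15² = 225 reaches it, so n = 2.

2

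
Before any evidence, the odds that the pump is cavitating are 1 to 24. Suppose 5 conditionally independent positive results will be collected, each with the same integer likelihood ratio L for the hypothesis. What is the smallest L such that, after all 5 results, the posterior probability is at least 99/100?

5

Prior odds = 1/24.
Target odds = 0.99/0.01 = 99.
Need L⁵ ≥ 99 ÷ (1/24) = 2376.
4⁵ = 1024 < 2376 ≤ 3125 = 5⁵, so L = 5.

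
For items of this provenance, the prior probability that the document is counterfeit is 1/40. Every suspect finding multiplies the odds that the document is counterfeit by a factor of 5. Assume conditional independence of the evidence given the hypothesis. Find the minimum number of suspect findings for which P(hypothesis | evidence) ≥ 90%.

4

Prior odds: 0.025 ÷ 0.975 = 1/39.
Likelihood ratio per suspect finding = 5.
Target odds: 0.9 ÷ 0.1 = 9.
Need (1/39) × 5ⁿ ≥ 9, i.e. 5ⁿ ≥ 351.
5³ = 125 falls short of 351 but 5⁴ = 625 reaches it, so n = 4.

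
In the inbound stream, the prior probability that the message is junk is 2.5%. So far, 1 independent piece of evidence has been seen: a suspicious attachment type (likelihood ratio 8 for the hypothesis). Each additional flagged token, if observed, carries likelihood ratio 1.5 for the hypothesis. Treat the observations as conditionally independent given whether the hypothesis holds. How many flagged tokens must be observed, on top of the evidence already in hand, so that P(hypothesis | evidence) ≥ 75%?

7

Prior odds = 0.025/0.975 = 1/39.
Bayes factor of the evidence already in hand = 8.
Odds after that evidence = (1/39) × 8 = 8/39.
Target odds = 0.75/0.25 = 3.
Need 1.5ⁿ ≥ 3 ÷ (8/39) = 14.625.
1.5⁶ = 11.390625 falls short of 14.625 but 1.5⁷ = 17.0859375 reaches it, so n = 7.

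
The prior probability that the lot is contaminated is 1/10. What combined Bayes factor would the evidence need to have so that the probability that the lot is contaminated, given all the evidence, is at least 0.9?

81

Prior odds = 0.1/0.9 = 1/9.
Target odds = 0.9/0.1 = 9.
Required Bayes factor = 9 ÷ (1/9) = 81.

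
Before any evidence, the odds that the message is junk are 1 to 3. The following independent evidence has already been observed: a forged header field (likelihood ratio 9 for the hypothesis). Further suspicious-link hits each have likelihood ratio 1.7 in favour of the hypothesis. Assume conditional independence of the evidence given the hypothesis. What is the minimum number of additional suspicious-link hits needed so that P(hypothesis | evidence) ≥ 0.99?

7

Prior odds = 1/3.
Bayes factor of the evidence already in hand = 9.
Odds after that evidence = (1/3) × 9 = 3.
Target odds = 0.99/0.01 = 99.
Need 1.7ⁿ ≥ 99 ÷ 3 = 33.
1.7⁶ = 24137569/1000000 falls short of 33 but 1.7⁷ = 410338673/10000000 reaches it, so n = 7.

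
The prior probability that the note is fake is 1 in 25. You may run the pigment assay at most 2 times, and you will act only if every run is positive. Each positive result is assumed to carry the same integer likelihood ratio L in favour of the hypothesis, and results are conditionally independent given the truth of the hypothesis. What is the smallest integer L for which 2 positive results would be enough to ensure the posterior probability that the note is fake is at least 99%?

Prior odds = 0.04/0.96 = 1/24.
Target odds = 0.99/0.01 = 99.
Need L² ≥ 99 ÷ (1/24) = 2376.
48² = 2304 < 2376 ≤ 2401 = 49², so L = 49.

49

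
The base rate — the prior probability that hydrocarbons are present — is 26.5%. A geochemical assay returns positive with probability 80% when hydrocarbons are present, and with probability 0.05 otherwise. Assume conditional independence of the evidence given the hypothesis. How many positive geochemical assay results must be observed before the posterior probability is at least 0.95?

Prior odds = 0.265/0.735 = 53/147.
Likelihood ratio of a positive result = 0.8/0.05 = 16.
Target odds: 0.95 ÷ 0.05 = 19.
Require 16ⁿ ≥ 19 ÷ (53/147) = 2793/53.
16¹ = 16 falls short of 2793/53 but 16² = 256 reaches it, so n = 2.

2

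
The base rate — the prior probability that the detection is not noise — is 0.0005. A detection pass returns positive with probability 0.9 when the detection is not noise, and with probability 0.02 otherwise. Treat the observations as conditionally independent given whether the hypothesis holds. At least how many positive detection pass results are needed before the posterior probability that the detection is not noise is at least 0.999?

4

Prior odds = 0.0005/0.9995 = 1/1999.
Likelihood ratio of a positive result = 0.9/0.02 = 45.
Target odds: 0.999 ÷ 0.001 = 999.
Need (1/1999) × 45ⁿ ≥ 999, i.e. 45ⁿ ≥ 1997001.
45³ = 91125 falls short of 1997001 but 45⁴ = 4100625 reaches it, so n = 4.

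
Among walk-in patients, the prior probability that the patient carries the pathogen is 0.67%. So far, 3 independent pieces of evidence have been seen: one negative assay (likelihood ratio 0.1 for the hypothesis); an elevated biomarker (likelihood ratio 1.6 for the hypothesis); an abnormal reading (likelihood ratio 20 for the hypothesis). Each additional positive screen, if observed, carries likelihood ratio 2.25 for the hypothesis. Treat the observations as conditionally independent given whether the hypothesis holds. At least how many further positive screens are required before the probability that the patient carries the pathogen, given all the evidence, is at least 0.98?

Prior odds = 0.0067/0.9933 = 67/9933.
Combined Bayes factor of the evidence already in hand = 0.1 × 1.6 × 20 = 3.2.
Odds after that evidence = (67/9933) × 3.2 = 1072/49665.
Target odds = 0.98/0.02 = 49.
Need 2.25ⁿ ≥ 49 ÷ (1072/49665) = 2433585/1072.
2.25⁹ = 387420489/262144 falls short of 2433585/1072 but 2.25¹⁰ ≈3325.26 reaches it, so n = 10.

10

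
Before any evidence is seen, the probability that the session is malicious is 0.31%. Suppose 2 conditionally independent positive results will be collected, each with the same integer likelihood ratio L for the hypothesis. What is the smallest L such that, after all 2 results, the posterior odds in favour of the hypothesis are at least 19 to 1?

79

Prior odds = 0.0031/0.9969 = 31/9969.
Target odds = 19.
Need L² ≥ 19 ÷ (31/9969) = 189411/31.
78² = 6084 < 189411/31 ≤ 6241 = 79², so L = 79.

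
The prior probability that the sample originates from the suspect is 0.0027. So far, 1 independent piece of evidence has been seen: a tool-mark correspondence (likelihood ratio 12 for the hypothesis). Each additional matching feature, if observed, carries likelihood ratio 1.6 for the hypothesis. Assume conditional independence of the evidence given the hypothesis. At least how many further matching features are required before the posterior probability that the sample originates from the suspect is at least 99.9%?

Prior odds = 0.0027/0.9973 = 27/9973.
Bayes factor of the evidence already in hand = 12.
Odds after that evidence = (27/9973) × 12 = 324/9973.
Target odds = 0.999/0.001 = 999.
Need 1.6ⁿ ≥ 999 ÷ (324/9973) = 369001/12.
1.6²¹ ≈19342.8 falls short of 369001/12 but 1.6²² ≈30948.5 reaches it, so n = 22.

22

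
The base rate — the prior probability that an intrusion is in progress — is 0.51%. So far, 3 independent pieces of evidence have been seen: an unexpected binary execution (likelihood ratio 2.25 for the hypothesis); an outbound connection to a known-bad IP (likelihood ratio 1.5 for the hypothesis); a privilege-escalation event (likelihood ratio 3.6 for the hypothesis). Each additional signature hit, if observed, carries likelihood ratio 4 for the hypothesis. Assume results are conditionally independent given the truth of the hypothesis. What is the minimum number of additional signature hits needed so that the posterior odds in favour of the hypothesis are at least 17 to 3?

4

Prior odds = 0.0051/0.9949 = 51/9949.
Combined Bayes factor of the evidence already in hand = 2.25 × 1.5 × 3.6 = 12.15.
Odds after that evidence = (51/9949) × 12.15 = 12393/198980.
Target odds = 17/3.
Need 4ⁿ ≥ 17/3 ÷ (12393/198980) = 198980/2187.
4³ = 64 falls short of 198980/2187 but 4⁴ = 256 reaches it, so n = 4.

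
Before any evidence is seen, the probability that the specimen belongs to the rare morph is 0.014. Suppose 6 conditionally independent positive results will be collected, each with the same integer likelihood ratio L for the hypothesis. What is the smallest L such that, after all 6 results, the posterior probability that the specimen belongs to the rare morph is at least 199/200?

Prior odds = 0.014/0.986 = 7/493.
Target odds = 0.995/0.005 = 199.
Need L⁶ ≥ 199 ÷ (7/493) = 98107/7.
4⁶ = 4096 < 98107/7 ≤ 15625 = 5⁶, so L = 5.

5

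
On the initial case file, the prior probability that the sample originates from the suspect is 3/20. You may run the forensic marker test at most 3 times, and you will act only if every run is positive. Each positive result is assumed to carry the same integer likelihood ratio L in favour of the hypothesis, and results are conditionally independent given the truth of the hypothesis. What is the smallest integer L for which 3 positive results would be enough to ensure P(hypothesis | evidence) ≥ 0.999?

Prior odds = 0.15/0.85 = 3/17.
Target odds = 0.999/0.001 = 999.
Need L³ ≥ 999 ÷ (3/17) = 5661.
17³ = 4913 < 5661 ≤ 5832 = 18³, so L = 18.

18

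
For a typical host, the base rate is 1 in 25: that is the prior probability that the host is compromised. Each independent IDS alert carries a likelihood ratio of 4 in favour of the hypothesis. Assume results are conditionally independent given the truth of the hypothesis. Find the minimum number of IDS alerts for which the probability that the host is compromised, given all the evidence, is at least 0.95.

Prior odds = 0.04/0.96 = 1/24.
Likelihood ratio per IDS alert = 4.
Target odds: 0.95 ÷ 0.05 = 19.
Require 4ⁿ ≥ 19 ÷ (1/24) = 456.
4⁴ = 256 falls short of 456 but 4⁵ = 1024 reaches it, so n = 5.

5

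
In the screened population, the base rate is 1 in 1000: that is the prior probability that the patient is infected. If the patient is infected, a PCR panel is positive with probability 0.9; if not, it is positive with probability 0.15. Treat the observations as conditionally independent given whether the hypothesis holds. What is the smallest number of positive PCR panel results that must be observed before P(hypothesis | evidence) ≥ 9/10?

Prior odds: 0.001 ÷ 0.999 = 1/999.
Likelihood ratio of a positive = 0.9/0.15 = 6.
Target posterior odds = 0.9/0.1 = 9.
Need (1/999) × 6ⁿ ≥ 9, i.e. 6ⁿ ≥ 8991.
6⁵ = 7776 falls short of 8991 but 6⁶ = 46656 reaches it, so n = 6.

6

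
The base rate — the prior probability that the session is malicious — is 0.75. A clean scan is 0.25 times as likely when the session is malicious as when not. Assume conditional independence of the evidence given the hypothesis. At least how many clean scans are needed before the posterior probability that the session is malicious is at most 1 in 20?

3

Prior odds = 0.75/0.25 = 3.
Likelihood ratio per clean scan = 0.25.
Target odds: 0.05 ÷ 0.95 = 1/19.
Require 0.25ⁿ ≤ 1/19 ÷ 3 = 1/57.
0.25² = 0.0625 is still above 1/57 but 0.25³ = 0.015625 is at or below it, so n = 3.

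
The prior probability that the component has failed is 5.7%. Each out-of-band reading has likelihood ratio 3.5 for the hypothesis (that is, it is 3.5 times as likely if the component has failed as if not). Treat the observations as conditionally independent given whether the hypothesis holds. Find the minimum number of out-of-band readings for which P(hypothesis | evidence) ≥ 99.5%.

Prior odds = 0.057/0.943 = 57/943.
Likelihood ratio per out-of-band reading = 3.5.
Target posterior odds = 0.995/0.005 = 199.
Need (57/943) × 3.5ⁿ ≥ 199, i.e. 3.5ⁿ ≥ 187657/57.
3.5⁶ = 1838.265625 falls short of 187657/57 but 3.5⁷ = 823543/128 reaches it, so n = 7.

7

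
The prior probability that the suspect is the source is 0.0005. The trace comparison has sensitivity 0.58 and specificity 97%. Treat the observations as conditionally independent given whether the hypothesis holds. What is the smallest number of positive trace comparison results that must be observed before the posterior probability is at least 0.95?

4

Prior odds = 0.0005/0.9995 = 1/1999.
False-positive rate = 1 − 0.97 = 0.03; likelihood ratio of a positive = 0.58/0.03 = 58/3.
Target posterior odds = 0.95/0.05 = 19.
Require (58/3)ⁿ ≥ 19 ÷ (1/1999) = 37981.
(58/3)³ = 195112/27 falls short of 37981 but (58/3)⁴ = 11316496/81 reaches it, so n = 4.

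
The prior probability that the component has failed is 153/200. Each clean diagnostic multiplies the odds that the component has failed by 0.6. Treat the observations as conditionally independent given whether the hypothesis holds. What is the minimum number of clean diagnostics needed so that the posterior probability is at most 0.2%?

15

Prior odds = 0.765/0.235 = 153/47.
Likelihood ratio per clean diagnostic = 0.6.
Target odds: 0.002 ÷ 0.998 = 1/499.
Require 0.6ⁿ ≤ 1/499 ÷ (153/47) = 47/76347.
0.6¹⁴ ≈0.000783642 is still above 47/76347 but 0.6¹⁵ ≈0.000470185 is at or below it, so n = 15.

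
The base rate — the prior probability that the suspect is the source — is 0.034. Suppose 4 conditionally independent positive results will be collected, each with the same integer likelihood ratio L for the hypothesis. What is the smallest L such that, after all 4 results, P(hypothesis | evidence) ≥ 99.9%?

13

Prior odds = 0.034/0.966 = 17/483.
Target odds = 0.999/0.001 = 999.
Need L⁴ ≥ 999 ÷ (17/483) = 482517/17.
12⁴ = 20736 < 482517/17 ≤ 28561 = 13⁴, so L = 13.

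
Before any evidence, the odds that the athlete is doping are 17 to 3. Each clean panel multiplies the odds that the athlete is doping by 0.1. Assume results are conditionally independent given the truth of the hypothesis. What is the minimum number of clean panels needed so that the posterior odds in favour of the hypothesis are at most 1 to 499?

Prior odds = 17/3.
Likelihood ratio per clean panel = 0.1.
Target odds = 1/499.
Require 0.1ⁿ ≤ 1/499 ÷ (17/3) = 3/8483.
0.1³ = 0.001 is still above 3/8483 but 0.1⁴ = 0.0001 is at or below it, so n = 4.

4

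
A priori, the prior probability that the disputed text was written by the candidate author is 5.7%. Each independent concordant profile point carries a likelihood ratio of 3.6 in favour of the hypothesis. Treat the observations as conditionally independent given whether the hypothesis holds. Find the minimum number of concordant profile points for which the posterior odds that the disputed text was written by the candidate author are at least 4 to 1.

Prior odds = 0.057/0.943 = 57/943.
Likelihood ratio per concordant profile point = 3.6.
Target odds = 4.
Require 3.6ⁿ ≥ 4 ÷ (57/943) = 3772/57.
3.6³ = 46.656 falls short of 3772/57 but 3.6⁴ = 167.9616 reaches it, so n = 4.

4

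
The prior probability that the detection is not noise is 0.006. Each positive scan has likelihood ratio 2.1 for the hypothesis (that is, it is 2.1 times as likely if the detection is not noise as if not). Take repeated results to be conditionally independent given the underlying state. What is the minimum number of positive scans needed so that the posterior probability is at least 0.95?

Prior odds: 0.006 ÷ 0.994 = 3/497.
Likelihood ratio per positive scan = 2.1.
Target posterior odds = 0.95/0.05 = 19.
Require 2.1ⁿ ≥ 19 ÷ (3/497) = 9443/3.
2.1¹⁰ ≈1667.99 falls short of 9443/3 but 2.1¹¹ ≈3502.78 reaches it, so n = 11.

11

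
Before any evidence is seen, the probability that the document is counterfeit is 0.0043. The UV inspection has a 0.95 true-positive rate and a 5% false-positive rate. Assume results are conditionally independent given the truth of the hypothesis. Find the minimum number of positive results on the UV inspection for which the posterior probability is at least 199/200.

4

Prior odds = 0.0043/0.9957 = 43/9957.
Likelihood ratio of a positive result = 0.95/0.05 = 19.
Target odds: 0.995 ÷ 0.005 = 199.
Require 19ⁿ ≥ 199 ÷ (43/9957) = 1981443/43.
19³ = 6859 falls short of 1981443/43 but 19⁴ = 130321 reaches it, so n = 4.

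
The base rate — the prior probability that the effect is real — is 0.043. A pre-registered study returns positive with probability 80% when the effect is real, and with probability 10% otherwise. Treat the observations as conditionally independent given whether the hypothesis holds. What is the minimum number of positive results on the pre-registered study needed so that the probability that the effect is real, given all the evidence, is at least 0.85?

Prior odds: 0.043 ÷ 0.957 = 43/957.
Likelihood ratio of a positive result = 0.8/0.1 = 8.
Target odds: 0.85 ÷ 0.15 = 17/3.
Require 8ⁿ ≥ 17/3 ÷ (43/957) = 5423/43.
8² = 64 falls short of 5423/43 but 8³ = 512 reaches it, so n = 3.

3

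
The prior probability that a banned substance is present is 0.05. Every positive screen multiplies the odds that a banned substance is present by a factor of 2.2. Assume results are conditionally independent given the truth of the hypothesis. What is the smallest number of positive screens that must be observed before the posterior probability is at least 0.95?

Prior odds = 0.05/0.95 = 1/19.
Likelihood ratio per positive screen = 2.2.
Target posterior odds = 0.95/0.05 = 19.
Need (1/19) × 2.2ⁿ ≥ 19, i.e. 2.2ⁿ ≥ 361.
2.2⁷ = 19487171/78125 falls short of 361 but 2.2⁸ = 214358881/390625 reaches it, so n = 8.

8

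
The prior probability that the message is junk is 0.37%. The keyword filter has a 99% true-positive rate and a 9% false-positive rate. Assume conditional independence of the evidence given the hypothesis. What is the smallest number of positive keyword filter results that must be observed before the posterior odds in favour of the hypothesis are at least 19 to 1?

4

Prior odds = 0.0037/0.9963 = 37/9963.
Likelihood ratio of a positive result = 0.99/0.09 = 11.
Target odds = 19.
Require 11ⁿ ≥ 19 ÷ (37/9963) = 189297/37.
11³ = 1331 falls short of 189297/37 but 11⁴ = 14641 reaches it, so n = 4.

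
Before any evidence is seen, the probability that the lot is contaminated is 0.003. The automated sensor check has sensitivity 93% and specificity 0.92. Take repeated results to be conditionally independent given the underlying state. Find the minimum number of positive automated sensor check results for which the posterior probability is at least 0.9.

4

Prior odds = 0.003/0.997 = 3/997.
False-positive rate = 1 − 0.92 = 0.08; likelihood ratio of a positive = 0.93/0.08 = 11.625.
Target posterior odds = 0.9/0.1 = 9.
Need (3/997) × 11.625ⁿ ≥ 9, i.e. 11.625ⁿ ≥ 2991.
11.625³ = 804357/512 falls short of 2991 but 11.625⁴ = 74805201/4096 reaches it, so n = 4.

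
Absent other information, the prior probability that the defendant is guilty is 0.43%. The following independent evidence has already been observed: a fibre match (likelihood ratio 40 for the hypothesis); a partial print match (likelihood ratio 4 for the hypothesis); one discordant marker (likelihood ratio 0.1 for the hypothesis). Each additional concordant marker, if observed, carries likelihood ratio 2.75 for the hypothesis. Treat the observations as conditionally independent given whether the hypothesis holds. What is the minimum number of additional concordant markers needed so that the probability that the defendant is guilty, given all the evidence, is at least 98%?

7

Prior odds = 0.0043/0.9957 = 43/9957.
Combined Bayes factor of the evidence already in hand = 40 × 4 × 0.1 = 16.
Odds after that evidence = (43/9957) × 16 = 688/9957.
Target odds = 0.98/0.02 = 49.
Need 2.75ⁿ ≥ 49 ÷ (688/9957) = 487893/688.
2.75⁶ = 1771561/4096 falls short of 487893/688 but 2.75⁷ = 19487171/16384 reaches it, so n = 7.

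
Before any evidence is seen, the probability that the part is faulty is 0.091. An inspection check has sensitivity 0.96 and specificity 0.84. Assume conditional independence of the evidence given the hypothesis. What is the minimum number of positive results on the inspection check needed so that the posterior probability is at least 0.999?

Prior odds = 0.091/0.909 = 91/909.
False-positive rate = 1 − 0.84 = 0.16; likelihood ratio of a positive = 0.96/0.16 = 6.
Target posterior odds = 0.999/0.001 = 999.
Need (91/909) × 6ⁿ ≥ 999, i.e. 6ⁿ ≥ 908091/91.
6⁵ = 7776 falls short of 908091/91 but 6⁶ = 46656 reaches it, so n = 6.

6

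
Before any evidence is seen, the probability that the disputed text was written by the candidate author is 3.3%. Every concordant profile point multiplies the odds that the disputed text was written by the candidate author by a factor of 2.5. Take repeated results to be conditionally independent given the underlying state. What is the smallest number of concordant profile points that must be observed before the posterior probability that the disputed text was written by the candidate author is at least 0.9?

Prior odds: 0.033 ÷ 0.967 = 33/967.
Likelihood ratio per concordant profile point = 2.5.
Target odds: 0.9 ÷ 0.1 = 9.
Require 2.5ⁿ ≥ 9 ÷ (33/967) = 2901/11.
2.5⁶ = 244.140625 falls short of 2901/11 but 2.5⁷ = 610.3515625 reaches it, so n = 7.

7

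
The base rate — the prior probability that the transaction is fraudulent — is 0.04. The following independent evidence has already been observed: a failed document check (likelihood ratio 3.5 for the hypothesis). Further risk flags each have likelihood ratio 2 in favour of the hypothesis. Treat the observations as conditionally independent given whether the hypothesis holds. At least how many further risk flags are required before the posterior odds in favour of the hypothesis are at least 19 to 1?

8

Prior odds = 0.04/0.96 = 1/24.
Bayes factor of the evidence already in hand = 3.5.
Odds after that evidence = (1/24) × 3.5 = 7/48.
Target odds = 19.
Need 2ⁿ ≥ 19 ÷ (7/48) = 912/7.
2⁷ = 128 falls short of 912/7 but 2⁸ = 256 reaches it, so n = 8.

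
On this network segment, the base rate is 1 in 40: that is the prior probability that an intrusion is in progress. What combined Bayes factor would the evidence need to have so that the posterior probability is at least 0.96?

936

Prior odds = 0.025/0.975 = 1/39.
Target odds = 0.96/0.04 = 24.
Required Bayes factor = 24 ÷ (1/39) = 936.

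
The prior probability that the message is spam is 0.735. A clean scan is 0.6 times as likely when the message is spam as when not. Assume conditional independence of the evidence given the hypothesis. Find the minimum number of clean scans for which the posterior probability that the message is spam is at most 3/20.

Prior odds = 0.735/0.265 = 147/53.
Likelihood ratio per clean scan = 0.6.
Target posterior odds = 0.15/0.85 = 3/17.
Require 0.6ⁿ ≤ 3/17 ÷ (147/53) = 53/833.
0.6⁵ = 0.07776 is still above 53/833 but 0.6⁶ = 729/15625 is at or below it, so n = 6.

6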